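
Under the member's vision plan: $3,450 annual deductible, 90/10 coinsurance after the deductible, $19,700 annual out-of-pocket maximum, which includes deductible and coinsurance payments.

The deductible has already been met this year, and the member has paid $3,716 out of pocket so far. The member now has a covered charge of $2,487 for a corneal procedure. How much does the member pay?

With the deductible met, the entire $2,487 is subject to coinsurance.
Member's 10% share of $2,487 is $248.70.
Cumulative spending $3,716 + $248.70 = $3,964.70 stays under the $19,700 maximum.

$248.70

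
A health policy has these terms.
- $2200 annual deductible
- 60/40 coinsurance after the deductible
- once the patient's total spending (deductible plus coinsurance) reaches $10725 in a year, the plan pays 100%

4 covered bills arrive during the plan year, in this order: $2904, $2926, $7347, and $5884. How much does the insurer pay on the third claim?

Claim 1 — $2904: $2200 to deductible, leaving $704; 40% of $704 = $281.60. Patient pays $2481.60; OOP now $2481.60. Plan pays $2904 − $2481.60 = $422.40.
Claim 2 — $2926: deductible already satisfied, so patient's share is 40% × $2926 = $1170.40. Patient pays $1170.40; OOP now $3652. Plan pays $2926 − $1170.40 = $1755.60.
Claim 3 — $7347: deductible already satisfied, so patient's share is 40% × $7347 = $2938.80. Patient owes $2938.80 (running OOP $6590.80). Insurer: $7347 − $2938.80 = $4408.20.

$4408.20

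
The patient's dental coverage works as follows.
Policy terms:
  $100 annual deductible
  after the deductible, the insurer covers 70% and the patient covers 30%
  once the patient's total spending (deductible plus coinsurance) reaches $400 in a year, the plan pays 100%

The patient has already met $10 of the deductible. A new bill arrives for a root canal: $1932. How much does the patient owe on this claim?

$10 of the $100 deductible is already met, leaving $90.
After the $90 deductible portion, $1932 − $90 = $1842 is subject to coinsurance.
Coinsurance: $1842 × 30% = $552.60.
So the patient owes $90 + $552.60 = $642.60 before any cap.
That would bring total out-of-pocket to $652.60, past the $400 cap. The patient is capped at $400 − $10 = $390 on this claim.

$390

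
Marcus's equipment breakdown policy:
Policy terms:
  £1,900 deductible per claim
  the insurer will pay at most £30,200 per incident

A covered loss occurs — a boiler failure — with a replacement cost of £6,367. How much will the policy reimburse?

Subtract the deductible: £6,367 − £1,900 = £4,467.
£4,467 ≤ £30,200, so the limit doesn't bind; insurer pays £4,467.

£4,467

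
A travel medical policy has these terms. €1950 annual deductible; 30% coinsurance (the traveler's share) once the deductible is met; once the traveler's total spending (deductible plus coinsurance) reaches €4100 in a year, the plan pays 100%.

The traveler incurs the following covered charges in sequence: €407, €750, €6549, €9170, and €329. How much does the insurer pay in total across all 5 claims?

€13105

#1 (€407): all of it applies to the deductible. Traveler pays €407; OOP now €407. Plan pays €407 − €407 = €0.
#2 (€750): all of it applies to the deductible. Traveler owes €750 (running OOP €1157). Insurer: €750 − €750 = €0.
#3 (€6549): €793 to deductible, leaving €5756; 30% of €5756 = €1726.80. Traveler pays €2519.80; OOP now €3676.80. Plan pays €6549 − €2519.80 = €4029.20.
#4 (€9170): 30% coinsurance on €9170 = €2751. OOP would hit €6427.80 > €4100, so the cap limits the traveler to €4100 − €3676.80 = €423.20. Insurer: €9170 − €423.20 = €8746.80.
#5 (€329): deductible already satisfied, so traveler's share is 30% × €329 = €98.70. Adding that to €4100 gives €4198.70, past the €4100 cap; traveler pays only €4100 − €4100 = €0. Insurer: €329 − €0 = €329.
Insurer total = bills − traveler's total = €17205 − €4100 = €13105.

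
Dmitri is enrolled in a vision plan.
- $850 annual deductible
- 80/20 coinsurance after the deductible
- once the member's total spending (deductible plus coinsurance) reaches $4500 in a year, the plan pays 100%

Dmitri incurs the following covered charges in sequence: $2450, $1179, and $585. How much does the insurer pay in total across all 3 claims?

$2691.20

Bill 1, $2450: $850 to deductible, leaving $1600; coinsurance $1600 × 20% = $320. Cost to member: $1170. OOP to date $1170. Plan pays $2450 − $1170 = $1280.
Bill 2, $1179: deductible met; 20% of $1179 = $235.80. Cost to member: $235.80. OOP to date $1405.80. Insurer: $1179 − $235.80 = $943.20.
Bill 3, $585: deductible already satisfied, so member's share is 20% × $585 = $117. Member owes $117 (running OOP $1522.80). Plan pays $585 − $117 = $468.
Insurer total = bills − member's total = $4214 − $1522.80 = $2691.20.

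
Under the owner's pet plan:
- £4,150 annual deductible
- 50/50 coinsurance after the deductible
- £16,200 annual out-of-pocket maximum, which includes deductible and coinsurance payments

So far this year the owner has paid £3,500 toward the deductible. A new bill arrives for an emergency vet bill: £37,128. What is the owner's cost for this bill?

£12,700

£3,500 of the £4,150 deductible is already met, leaving £650.
After the £650 deductible portion, £37,128 − £650 = £36,478 is subject to coinsurance.
Owner's 50% share of £36,478 is £18,239.
So the owner owes £650 + £18,239 = £18,889 before any cap.
That would bring total out-of-pocket to £22,389, past the £16,200 cap. The owner is capped at £16,200 − £3,500 = £12,700 on this claim.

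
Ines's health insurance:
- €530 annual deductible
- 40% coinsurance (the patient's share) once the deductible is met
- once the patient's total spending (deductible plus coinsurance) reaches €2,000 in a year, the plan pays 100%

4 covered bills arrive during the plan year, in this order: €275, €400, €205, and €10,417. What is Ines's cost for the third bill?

€82

#1 (€275): fully absorbed by the deductible. Patient pays €275; OOP now €275.
#2 (€400): deductible takes €255, €145 remains; coinsurance €145 × 40% = €58. Patient owes €313 (running OOP €588).
#3 (€205): deductible met; 40% of €205 = €82. Patient pays €82; OOP now €670.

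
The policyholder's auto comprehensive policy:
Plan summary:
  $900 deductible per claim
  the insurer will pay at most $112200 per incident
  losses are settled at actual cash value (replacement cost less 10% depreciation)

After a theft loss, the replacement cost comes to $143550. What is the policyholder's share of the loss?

Depreciate 10%: the covered value is $143550 × 0.9 = $129195.
After the deductible, $129195 − $900 = $128295 remains.
$128295 exceeds the $112200 limit, so the insurer pays the limit: $112200.
The policyholder bears the rest of the original loss: $143550 − $112200 = $31350.

$31350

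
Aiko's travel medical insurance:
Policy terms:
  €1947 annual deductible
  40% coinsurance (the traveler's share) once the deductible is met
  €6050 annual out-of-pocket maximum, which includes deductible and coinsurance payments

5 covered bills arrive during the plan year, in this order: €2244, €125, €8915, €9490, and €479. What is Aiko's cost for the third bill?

Claim 1 (€2244): €1947 finishes the deductible; €297 goes to coinsurance; coinsurance €297 × 40% = €118.80. Traveler owes €2065.80 (running OOP €2065.80).
Claim 2 (€125): deductible met; 40% of €125 = €50. Cost to traveler: €50. OOP to date €2115.80.
Claim 3 (€8915): 40% coinsurance on €8915 = €3566. Cost to traveler: €3566. OOP to date €5681.80.

€3566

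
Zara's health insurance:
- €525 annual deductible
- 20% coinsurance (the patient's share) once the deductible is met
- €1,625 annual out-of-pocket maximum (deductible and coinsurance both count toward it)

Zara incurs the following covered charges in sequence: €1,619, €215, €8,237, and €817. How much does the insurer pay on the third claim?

Bill 1, €1,619: €525 to deductible, leaving €1,094; coinsurance €1,094 × 20% = €218.80. Patient owes €743.80 (running OOP €743.80). Insurer: €1,619 − €743.80 = €875.20.
Bill 2, €215: 20% coinsurance on €215 = €43. Patient owes €43 (running OOP €786.80). Plan pays €215 − €43 = €172.
Bill 3, €8,237: deductible met; 20% of €8,237 = €1,647.40. Adding that to €786.80 gives €2,434.20, past the €1,625 cap; patient pays only €1,625 − €786.80 = €838.20. Insurer: €8,237 − €838.20 = €7,398.80.

€7,398.80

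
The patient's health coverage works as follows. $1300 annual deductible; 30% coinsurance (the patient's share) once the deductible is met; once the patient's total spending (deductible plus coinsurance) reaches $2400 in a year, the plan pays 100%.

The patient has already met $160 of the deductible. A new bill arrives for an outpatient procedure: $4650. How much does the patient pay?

$2193

Deductible still to meet: $1300 − $160 = $1140.
That leaves $4650 − $1140 = $3510 for coinsurance.
30% of $3510 = $1053 falls to the patient.
That puts the patient's cost at $1140 + $1053 = $2193 before any cap.
Cumulative spending $160 + $2193 = $2353 stays under the $2400 maximum.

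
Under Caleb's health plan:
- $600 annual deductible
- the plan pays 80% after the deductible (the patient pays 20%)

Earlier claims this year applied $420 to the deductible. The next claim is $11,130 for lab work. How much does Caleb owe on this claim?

Remaining deductible: $600 − $420 = $180.
That leaves $11,130 − $180 = $10,950 for coinsurance.
Coinsurance: $10,950 × 20% = $2,190.
That puts the patient's cost at $180 + $2,190 = $2,370.

$2,370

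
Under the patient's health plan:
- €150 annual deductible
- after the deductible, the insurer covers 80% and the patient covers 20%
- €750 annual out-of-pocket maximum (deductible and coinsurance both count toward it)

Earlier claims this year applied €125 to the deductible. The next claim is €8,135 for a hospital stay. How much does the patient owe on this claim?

€125 of the €150 deductible is already met, leaving €25.
That leaves €8,135 − €25 = €8,110 for coinsurance.
Coinsurance: €8,110 × 20% = €1,622.
Patient responsibility before any cap: €25 + €1,622 = €1,647.
Adding €1,647 to the €125 already spent would give €1,772, which exceeds the €750 cap; the patient pays just €750 − €125 = €625.

€625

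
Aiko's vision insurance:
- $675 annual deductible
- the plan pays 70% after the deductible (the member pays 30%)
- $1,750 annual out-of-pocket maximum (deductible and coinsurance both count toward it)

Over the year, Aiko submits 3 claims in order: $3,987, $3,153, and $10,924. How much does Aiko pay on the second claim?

$81.40

Claim 1 ($3,987): deductible takes $675, $3,312 remains; member's 30% is $993.60. Member pays $1,668.60; OOP now $1,668.60.
Claim 2 ($3,153): deductible already satisfied, so member's share is 30% × $3,153 = $945.90. OOP would hit $2,614.50 > $1,750, so the cap limits the member to $1,750 − $1,668.60 = $81.40.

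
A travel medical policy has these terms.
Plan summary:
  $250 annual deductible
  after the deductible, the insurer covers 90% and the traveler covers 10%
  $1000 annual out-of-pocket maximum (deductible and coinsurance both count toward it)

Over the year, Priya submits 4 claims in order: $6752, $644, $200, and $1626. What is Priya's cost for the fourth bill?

$15.40

#1 ($6752): $250 to deductible, leaving $6502; traveler's 10% is $650.20. Cost to traveler: $900.20. OOP to date $900.20.
#2 ($644): deductible already satisfied, so traveler's share is 10% × $644 = $64.40. Traveler pays $64.40; OOP now $964.60.
#3 ($200): 10% coinsurance on $200 = $20. Traveler pays $20; OOP now $984.60.
#4 ($1626): deductible already satisfied, so traveler's share is 10% × $1626 = $162.60. That would push OOP to $1147.20, over the $1000 cap, so traveler pays $1000 − $984.60 = $15.40.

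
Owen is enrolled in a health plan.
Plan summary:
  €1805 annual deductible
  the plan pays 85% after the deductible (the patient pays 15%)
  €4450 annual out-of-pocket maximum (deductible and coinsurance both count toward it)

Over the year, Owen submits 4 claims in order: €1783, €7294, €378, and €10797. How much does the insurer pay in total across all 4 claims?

#1 (€1783): all of it applies to the deductible. Patient owes €1783 (running OOP €1783). Insurer: €1783 − €1783 = €0.
#2 (€7294): €22 finishes the deductible; €7272 goes to coinsurance; coinsurance €7272 × 15% = €1090.80. Cost to patient: €1112.80. OOP to date €2895.80. Insurer: €7294 − €1112.80 = €6181.20.
#3 (€378): deductible already satisfied, so patient's share is 15% × €378 = €56.70. Patient owes €56.70 (running OOP €2952.50). Insurer: €378 − €56.70 = €321.30.
#4 (€10797): deductible met; 15% of €10797 = €1619.55. OOP would hit €4572.05 > €4450, so the cap limits the patient to €4450 − €2952.50 = €1497.50. Insurer: €10797 − €1497.50 = €9299.50.
Insurer total: €0 + €6181.20 + €321.30 + €9299.50 = €15802.

€15802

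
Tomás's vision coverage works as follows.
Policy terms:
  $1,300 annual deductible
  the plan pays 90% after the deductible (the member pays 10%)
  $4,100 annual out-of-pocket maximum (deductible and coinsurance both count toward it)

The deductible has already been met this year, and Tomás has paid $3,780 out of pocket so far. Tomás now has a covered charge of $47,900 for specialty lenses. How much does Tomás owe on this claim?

The deductible is already satisfied, so the full bill goes to coinsurance.
10% of $47,900 = $4,790 falls to the member.
That would bring total out-of-pocket to $8,570, past the $4,100 cap. The member is capped at $4,100 − $3,780 = $320 on this claim.

$320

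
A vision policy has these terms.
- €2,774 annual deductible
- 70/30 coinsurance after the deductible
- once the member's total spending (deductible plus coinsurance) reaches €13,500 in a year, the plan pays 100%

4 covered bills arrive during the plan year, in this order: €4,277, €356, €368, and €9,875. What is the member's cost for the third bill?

Bill 1, €4,277: €2,774 to deductible, leaving €1,503; member's 30% is €450.90. Member owes €3,224.90 (running OOP €3,224.90).
Bill 2, €356: deductible met; 30% of €356 = €106.80. Member pays €106.80; OOP now €3,331.70.
Bill 3, €368: deductible met; 30% of €368 = €110.40. Member owes €110.40 (running OOP €3,442.10).

€110.40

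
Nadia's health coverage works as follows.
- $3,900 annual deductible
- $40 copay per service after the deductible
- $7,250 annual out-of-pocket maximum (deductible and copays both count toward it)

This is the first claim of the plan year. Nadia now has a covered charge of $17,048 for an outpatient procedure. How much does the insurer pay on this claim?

$13,108

Nothing has been paid toward the $3,900 deductible, so the first $3,900 of this charge is applied there.
After the $3,900 deductible portion, $17,048 − $3,900 = $13,148 is subject to the copay.
Copay on this service: $40.
So the patient owes $3,900 + $40 = $3,940 before any cap.
Cumulative spending $0 + $3,940 = $3,940 stays under the $7,250 maximum.
The plan picks up $17,048 − $3,940 = $13,108.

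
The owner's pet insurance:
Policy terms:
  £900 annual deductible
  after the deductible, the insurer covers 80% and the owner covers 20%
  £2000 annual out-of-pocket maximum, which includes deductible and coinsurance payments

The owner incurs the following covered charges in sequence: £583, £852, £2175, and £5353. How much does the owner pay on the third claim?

Bill 1, £583: all of it applies to the deductible. Cost to owner: £583. OOP to date £583.
Bill 2, £852: deductible takes £317, £535 remains; coinsurance £535 × 20% = £107. Owner owes £424 (running OOP £1007).
Bill 3, £2175: deductible met; 20% of £2175 = £435. Owner owes £435 (running OOP £1442).

£435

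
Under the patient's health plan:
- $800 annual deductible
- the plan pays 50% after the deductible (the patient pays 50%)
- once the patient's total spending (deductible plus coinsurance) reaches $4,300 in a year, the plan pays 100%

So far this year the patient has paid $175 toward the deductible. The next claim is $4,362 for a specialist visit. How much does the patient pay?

$2,493.50

Deductible still to meet: $800 − $175 = $625.
The remaining $3,737 (= $4,362 − $625) moves to coinsurance.
50% of $3,737 = $1,868.50 falls to the patient.
That puts the patient's cost at $625 + $1,868.50 = $2,493.50 before any cap.
Total out-of-pocket so far would be $175 + $2,493.50 = $2,668.50, below the $4,300 cap — no reduction.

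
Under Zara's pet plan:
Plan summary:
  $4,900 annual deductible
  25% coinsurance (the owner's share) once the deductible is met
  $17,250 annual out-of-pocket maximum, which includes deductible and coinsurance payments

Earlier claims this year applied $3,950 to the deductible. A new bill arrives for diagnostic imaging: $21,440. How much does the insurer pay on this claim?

$15,367.50

Deductible still to meet: $4,900 − $3,950 = $950.
That leaves $21,440 − $950 = $20,490 for coinsurance.
25% of $20,490 = $5,122.50 falls to the owner.
Owner responsibility before any cap: $950 + $5,122.50 = $6,072.50.
Cumulative spending $3,950 + $6,072.50 = $10,022.50 stays under the $17,250 maximum.
The insurer covers the remainder: $21,440 − $6,072.50 = $15,367.50.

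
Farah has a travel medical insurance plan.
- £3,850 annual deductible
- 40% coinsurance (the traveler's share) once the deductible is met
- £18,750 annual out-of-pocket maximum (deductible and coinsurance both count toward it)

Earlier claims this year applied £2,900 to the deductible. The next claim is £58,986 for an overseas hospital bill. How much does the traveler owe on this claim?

£15,850

£2,900 of the £3,850 deductible is already met, leaving £950.
After the £950 deductible portion, £58,986 − £950 = £58,036 is subject to coinsurance.
Traveler's 40% share of £58,036 is £23,214.40.
So the traveler owes £950 + £23,214.40 = £24,164.40 before any cap.
Adding £24,164.40 to the £2,900 already spent would give £27,064.40, which exceeds the £18,750 cap; the traveler pays just £18,750 − £2,900 = £15,850.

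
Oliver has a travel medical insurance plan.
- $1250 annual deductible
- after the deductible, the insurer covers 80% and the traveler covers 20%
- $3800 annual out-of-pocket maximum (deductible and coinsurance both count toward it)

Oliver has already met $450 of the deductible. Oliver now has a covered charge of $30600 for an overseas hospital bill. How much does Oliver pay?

$450 of the $1250 deductible is already met, leaving $800.
After the $800 deductible portion, $30600 − $800 = $29800 is subject to coinsurance.
Coinsurance: $29800 × 20% = $5960.
Traveler responsibility before any cap: $800 + $5960 = $6760.
Adding $6760 to the $450 already spent would give $7210, which exceeds the $3800 cap; the traveler pays just $3800 − $450 = $3350.

$3350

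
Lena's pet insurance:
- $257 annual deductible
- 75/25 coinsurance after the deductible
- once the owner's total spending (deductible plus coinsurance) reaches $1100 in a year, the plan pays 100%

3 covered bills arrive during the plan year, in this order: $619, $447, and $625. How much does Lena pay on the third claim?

$156.25

Bill 1, $619: $257 to deductible, leaving $362; 25% of $362 = $90.50. Cost to owner: $347.50. OOP to date $347.50.
Bill 2, $447: 25% coinsurance on $447 = $111.75. Cost to owner: $111.75. OOP to date $459.25.
Bill 3, $625: deductible already satisfied, so owner's share is 25% × $625 = $156.25. Cost to owner: $156.25. OOP to date $615.50.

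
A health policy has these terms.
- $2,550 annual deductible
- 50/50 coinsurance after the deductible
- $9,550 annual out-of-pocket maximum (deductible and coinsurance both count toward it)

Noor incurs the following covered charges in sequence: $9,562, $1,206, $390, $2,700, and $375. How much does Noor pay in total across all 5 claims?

Bill 1, $9,562: $2,550 finishes the deductible; $7,012 goes to coinsurance; coinsurance $7,012 × 50% = $3,506. Patient owes $6,056 (running OOP $6,056).
Bill 2, $1,206: 50% coinsurance on $1,206 = $603. Cost to patient: $603. OOP to date $6,659.
Bill 3, $390: 50% coinsurance on $390 = $195. Cost to patient: $195. OOP to date $6,854.
Bill 4, $2,700: deductible already satisfied, so patient's share is 50% × $2,700 = $1,350. Cost to patient: $1,350. OOP to date $8,204.
Bill 5, $375: deductible already satisfied, so patient's share is 50% × $375 = $187.50. Cost to patient: $187.50. OOP to date $8,391.50.
Total paid by the patient: $6,056 + $603 + $195 + $1,350 + $187.50 = $8,391.50.

$8,391.50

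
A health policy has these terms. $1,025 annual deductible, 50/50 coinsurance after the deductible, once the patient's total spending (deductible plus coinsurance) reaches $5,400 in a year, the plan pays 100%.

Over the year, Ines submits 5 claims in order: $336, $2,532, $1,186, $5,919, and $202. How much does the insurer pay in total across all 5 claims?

Claim 1 — $336: all of it applies to the deductible. Patient owes $336 (running OOP $336). Plan pays $336 − $336 = $0.
Claim 2 — $2,532: $689 to deductible, leaving $1,843; 50% of $1,843 = $921.50. Patient owes $1,610.50 (running OOP $1,946.50). Plan pays $2,532 − $1,610.50 = $921.50.
Claim 3 — $1,186: 50% coinsurance on $1,186 = $593. Patient pays $593; OOP now $2,539.50. Plan pays $1,186 − $593 = $593.
Claim 4 — $5,919: deductible met; 50% of $5,919 = $2,959.50. Adding that to $2,539.50 gives $5,499, past the $5,400 cap; patient pays only $5,400 − $2,539.50 = $2,860.50. Insurer: $5,919 − $2,860.50 = $3,058.50.
Claim 5 — $202: deductible already satisfied, so patient's share is 50% × $202 = $101. Adding that to $5,400 gives $5,501, past the $5,400 cap; patient pays only $5,400 − $5,400 = $0. Plan pays $202 − $0 = $202.
Insurer total: $0 + $921.50 + $593 + $3,058.50 + $202 = $4,775.

$4,775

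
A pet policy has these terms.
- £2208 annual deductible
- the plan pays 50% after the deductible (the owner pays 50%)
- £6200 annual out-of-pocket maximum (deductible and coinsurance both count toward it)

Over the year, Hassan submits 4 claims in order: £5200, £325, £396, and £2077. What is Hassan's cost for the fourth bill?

£1038.50

Claim 1 — £5200: £2208 to deductible, leaving £2992; owner's 50% is £1496. Owner pays £3704; OOP now £3704.
Claim 2 — £325: deductible already satisfied, so owner's share is 50% × £325 = £162.50. Cost to owner: £162.50. OOP to date £3866.50.
Claim 3 — £396: deductible already satisfied, so owner's share is 50% × £396 = £198. Owner owes £198 (running OOP £4064.50).
Claim 4 — £2077: 50% coinsurance on £2077 = £1038.50. Cost to owner: £1038.50. OOP to date £5103.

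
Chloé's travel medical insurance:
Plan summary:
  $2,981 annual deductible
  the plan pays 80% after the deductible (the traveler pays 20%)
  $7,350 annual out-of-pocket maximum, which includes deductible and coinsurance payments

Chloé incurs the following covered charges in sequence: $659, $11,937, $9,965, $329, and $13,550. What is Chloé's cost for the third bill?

$1,993

Bill 1, $659: all of it applies to the deductible. Traveler pays $659; OOP now $659.
Bill 2, $11,937: $2,322 finishes the deductible; $9,615 goes to coinsurance; coinsurance $9,615 × 20% = $1,923. Traveler pays $4,245; OOP now $4,904.
Bill 3, $9,965: deductible already satisfied, so traveler's share is 20% × $9,965 = $1,993. Cost to traveler: $1,993. OOP to date $6,897.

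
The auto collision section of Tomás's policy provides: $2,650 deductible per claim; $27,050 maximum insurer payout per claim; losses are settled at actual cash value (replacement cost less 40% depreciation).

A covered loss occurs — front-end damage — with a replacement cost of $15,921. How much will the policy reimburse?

Actual cash value after 40% depreciation: $15,921 × 60% = $9,552.60.
After the deductible, $9,552.60 − $2,650 = $6,902.60 remains.
$6,902.60 is within the $27,050 limit, so the insurer pays $6,902.60.

$6,902.60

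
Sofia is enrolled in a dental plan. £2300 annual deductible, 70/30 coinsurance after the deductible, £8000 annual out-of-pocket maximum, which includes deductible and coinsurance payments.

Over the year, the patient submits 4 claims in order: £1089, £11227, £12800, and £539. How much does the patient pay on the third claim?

Claim 1 — £1089: entire amount goes to the deductible. Patient owes £1089 (running OOP £1089).
Claim 2 — £11227: £1211 to deductible, leaving £10016; coinsurance £10016 × 30% = £3004.80. Cost to patient: £4215.80. OOP to date £5304.80.
Claim 3 — £12800: deductible already satisfied, so patient's share is 30% × £12800 = £3840. That would push OOP to £9144.80, over the £8000 cap, so patient pays £8000 − £5304.80 = £2695.20.

£2695.20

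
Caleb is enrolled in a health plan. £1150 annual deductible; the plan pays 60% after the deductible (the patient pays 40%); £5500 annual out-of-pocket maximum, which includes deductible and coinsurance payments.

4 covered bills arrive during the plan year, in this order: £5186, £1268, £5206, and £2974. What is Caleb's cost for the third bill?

Claim 1 (£5186): £1150 finishes the deductible; £4036 goes to coinsurance; patient's 40% is £1614.40. Patient pays £2764.40; OOP now £2764.40.
Claim 2 (£1268): deductible already satisfied, so patient's share is 40% × £1268 = £507.20. Patient owes £507.20 (running OOP £3271.60).
Claim 3 (£5206): deductible met; 40% of £5206 = £2082.40. Patient pays £2082.40; OOP now £5354.

£2082.40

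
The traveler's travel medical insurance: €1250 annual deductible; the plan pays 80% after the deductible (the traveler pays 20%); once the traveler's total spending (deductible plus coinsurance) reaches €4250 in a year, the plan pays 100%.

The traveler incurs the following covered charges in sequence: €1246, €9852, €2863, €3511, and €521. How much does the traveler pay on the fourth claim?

€457.80

#1 (€1246): entire amount goes to the deductible. Traveler pays €1246; OOP now €1246.
#2 (€9852): €4 to deductible, leaving €9848; 20% of €9848 = €1969.60. Traveler owes €1973.60 (running OOP €3219.60).
#3 (€2863): deductible met; 20% of €2863 = €572.60. Cost to traveler: €572.60. OOP to date €3792.20.
#4 (€3511): deductible already satisfied, so traveler's share is 20% × €3511 = €702.20. OOP would hit €4494.40 > €4250, so the cap limits the traveler to €4250 − €3792.20 = €457.80.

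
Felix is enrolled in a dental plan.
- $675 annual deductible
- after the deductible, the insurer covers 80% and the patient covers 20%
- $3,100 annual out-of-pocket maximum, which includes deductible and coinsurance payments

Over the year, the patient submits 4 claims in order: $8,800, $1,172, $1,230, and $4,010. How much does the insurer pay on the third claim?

Claim 1 ($8,800): deductible takes $675, $8,125 remains; 20% of $8,125 = $1,625. Patient owes $2,300 (running OOP $2,300). Plan pays $8,800 − $2,300 = $6,500.
Claim 2 ($1,172): 20% coinsurance on $1,172 = $234.40. Patient pays $234.40; OOP now $2,534.40. Plan pays $1,172 − $234.40 = $937.60.
Claim 3 ($1,230): deductible met; 20% of $1,230 = $246. Patient owes $246 (running OOP $2,780.40). Plan pays $1,230 − $246 = $984.

$984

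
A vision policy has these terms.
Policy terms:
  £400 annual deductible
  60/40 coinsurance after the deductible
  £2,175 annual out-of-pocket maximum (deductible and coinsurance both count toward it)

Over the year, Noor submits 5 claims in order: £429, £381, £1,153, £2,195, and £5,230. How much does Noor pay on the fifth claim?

Claim 1 — £429: deductible takes £400, £29 remains; coinsurance £29 × 40% = £11.60. Member pays £411.60; OOP now £411.60.
Claim 2 — £381: deductible met; 40% of £381 = £152.40. Cost to member: £152.40. OOP to date £564.
Claim 3 — £1,153: deductible met; 40% of £1,153 = £461.20. Cost to member: £461.20. OOP to date £1,025.20.
Claim 4 — £2,195: deductible met; 40% of £2,195 = £878. Cost to member: £878. OOP to date £1,903.20.
Claim 5 — £5,230: deductible met; 40% of £5,230 = £2,092. Adding that to £1,903.20 gives £3,995.20, past the £2,175 cap; member pays only £2,175 − £1,903.20 = £271.80.

£271.80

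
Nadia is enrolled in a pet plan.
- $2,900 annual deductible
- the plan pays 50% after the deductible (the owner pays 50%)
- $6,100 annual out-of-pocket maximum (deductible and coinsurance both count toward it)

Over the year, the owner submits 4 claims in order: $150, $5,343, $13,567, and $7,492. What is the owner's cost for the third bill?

$1,903.50

Bill 1, $150: all of it applies to the deductible. Owner owes $150 (running OOP $150).
Bill 2, $5,343: $2,750 to deductible, leaving $2,593; coinsurance $2,593 × 50% = $1,296.50. Owner pays $4,046.50; OOP now $4,196.50.
Bill 3, $13,567: 50% coinsurance on $13,567 = $6,783.50. That would push OOP to $10,980, over the $6,100 cap, so owner pays $6,100 − $4,196.50 = $1,903.50.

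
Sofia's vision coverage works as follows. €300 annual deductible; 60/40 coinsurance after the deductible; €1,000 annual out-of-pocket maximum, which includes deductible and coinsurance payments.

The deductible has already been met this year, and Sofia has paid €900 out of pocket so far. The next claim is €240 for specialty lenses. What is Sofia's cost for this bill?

€96

With the deductible met, the entire €240 is subject to coinsurance.
40% of €240 = €96 falls to the member.
Total out-of-pocket so far would be €900 + €96 = €996, below the €1,000 cap — no reduction.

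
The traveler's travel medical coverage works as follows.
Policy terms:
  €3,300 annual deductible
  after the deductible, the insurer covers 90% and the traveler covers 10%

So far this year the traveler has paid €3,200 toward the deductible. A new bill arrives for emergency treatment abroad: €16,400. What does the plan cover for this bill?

€14,670

Deductible still to meet: €3,300 − €3,200 = €100.
After the €100 deductible portion, €16,400 − €100 = €16,300 is subject to coinsurance.
10% of €16,300 = €1,630 falls to the traveler.
So the traveler owes €100 + €1,630 = €1,730.
The insurer covers the remainder: €16,400 − €1,730 = €14,670.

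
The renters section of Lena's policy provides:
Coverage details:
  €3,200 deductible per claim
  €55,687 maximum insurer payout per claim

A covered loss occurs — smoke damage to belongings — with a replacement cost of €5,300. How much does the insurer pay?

Subtract the deductible: €5,300 − €3,200 = €2,100.
That's under the €55,687 cap, so the insurer reimburses the full €2,100.

€2,100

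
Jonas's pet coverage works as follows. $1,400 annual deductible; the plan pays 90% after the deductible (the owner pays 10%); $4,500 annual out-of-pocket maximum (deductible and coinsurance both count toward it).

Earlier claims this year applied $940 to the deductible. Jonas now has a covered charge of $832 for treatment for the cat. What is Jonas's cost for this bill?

$940 of the $1,400 deductible is already met, leaving $460.
After the $460 deductible portion, $832 − $460 = $372 is subject to coinsurance.
Owner's 10% share of $372 is $37.20.
That puts the owner's cost at $460 + $37.20 = $497.20 before any cap.
Cumulative spending $940 + $497.20 = $1,437.20 stays under the $4,500 maximum.

$497.20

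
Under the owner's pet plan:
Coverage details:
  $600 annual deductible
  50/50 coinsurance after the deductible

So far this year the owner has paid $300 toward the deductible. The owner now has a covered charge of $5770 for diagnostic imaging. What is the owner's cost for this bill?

$3035

Remaining deductible: $600 − $300 = $300.
That leaves $5770 − $300 = $5470 for coinsurance.
Owner's 50% share of $5470 is $2735.
That puts the owner's cost at $300 + $2735 = $3035.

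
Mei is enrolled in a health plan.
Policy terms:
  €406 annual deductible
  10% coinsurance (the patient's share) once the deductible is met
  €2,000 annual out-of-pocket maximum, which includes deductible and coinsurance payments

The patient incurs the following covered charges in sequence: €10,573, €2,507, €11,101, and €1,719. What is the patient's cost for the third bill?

#1 (€10,573): €406 finishes the deductible; €10,167 goes to coinsurance; 10% of €10,167 = €1,016.70. Patient owes €1,422.70 (running OOP €1,422.70).
#2 (€2,507): deductible already satisfied, so patient's share is 10% × €2,507 = €250.70. Cost to patient: €250.70. OOP to date €1,673.40.
#3 (€11,101): 10% coinsurance on €11,101 = €1,110.10. Adding that to €1,673.40 gives €2,783.50, past the €2,000 cap; patient pays only €2,000 − €1,673.40 = €326.60.

€326.60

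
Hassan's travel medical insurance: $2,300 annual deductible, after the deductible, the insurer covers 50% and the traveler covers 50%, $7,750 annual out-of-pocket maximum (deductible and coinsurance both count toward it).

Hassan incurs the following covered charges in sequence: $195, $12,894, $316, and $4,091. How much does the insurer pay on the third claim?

#1 ($195): fully absorbed by the deductible. Traveler owes $195 (running OOP $195). Insurer: $195 − $195 = $0.
#2 ($12,894): deductible takes $2,105, $10,789 remains; traveler's 50% is $5,394.50. Traveler pays $7,499.50; OOP now $7,694.50. Insurer: $12,894 − $7,499.50 = $5,394.50.
#3 ($316): deductible already satisfied, so traveler's share is 50% × $316 = $158. OOP would hit $7,852.50 > $7,750, so the cap limits the traveler to $7,750 − $7,694.50 = $55.50. Plan pays $316 − $55.50 = $260.50.

$260.50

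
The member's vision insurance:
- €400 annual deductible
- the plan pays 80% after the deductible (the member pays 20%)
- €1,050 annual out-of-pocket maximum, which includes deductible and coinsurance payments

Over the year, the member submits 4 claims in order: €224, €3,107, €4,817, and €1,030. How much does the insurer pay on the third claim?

#1 (€224): fully absorbed by the deductible. Cost to member: €224. OOP to date €224. Insurer: €224 − €224 = €0.
#2 (€3,107): €176 finishes the deductible; €2,931 goes to coinsurance; 20% of €2,931 = €586.20. Member owes €762.20 (running OOP €986.20). Insurer: €3,107 − €762.20 = €2,344.80.
#3 (€4,817): deductible met; 20% of €4,817 = €963.40. OOP would hit €1,949.60 > €1,050, so the cap limits the member to €1,050 − €986.20 = €63.80. Insurer: €4,817 − €63.80 = €4,753.20.

€4,753.20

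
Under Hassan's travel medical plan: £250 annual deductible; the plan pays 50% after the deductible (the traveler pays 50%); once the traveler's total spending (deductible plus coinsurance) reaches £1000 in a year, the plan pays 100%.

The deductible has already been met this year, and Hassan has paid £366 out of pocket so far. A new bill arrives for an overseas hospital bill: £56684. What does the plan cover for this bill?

£56050

The deductible is already satisfied, so the full bill goes to coinsurance.
50% of £56684 = £28342 falls to the traveler.
That would bring total out-of-pocket to £28708, past the £1000 cap. The traveler is capped at £1000 − £366 = £634 on this claim.
The plan picks up £56684 − £634 = £56050.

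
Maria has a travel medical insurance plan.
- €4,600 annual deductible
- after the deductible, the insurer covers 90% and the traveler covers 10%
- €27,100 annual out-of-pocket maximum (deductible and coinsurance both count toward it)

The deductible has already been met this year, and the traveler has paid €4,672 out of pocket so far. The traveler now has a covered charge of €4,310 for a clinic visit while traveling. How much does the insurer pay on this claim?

With the deductible met, the entire €4,310 is subject to coinsurance.
Traveler's 10% share of €4,310 is €431.
Year-to-date out-of-pocket becomes €4,672 + €431 = €5,103, still under the €27,100 maximum, so no cap applies.
Insurer pays the balance: €4,310 − €431 = €3,879.

€3,879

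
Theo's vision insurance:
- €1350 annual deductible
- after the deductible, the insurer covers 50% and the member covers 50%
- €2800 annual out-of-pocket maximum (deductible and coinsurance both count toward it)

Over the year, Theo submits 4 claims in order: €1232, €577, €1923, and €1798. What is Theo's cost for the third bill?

€961.50

#1 (€1232): all of it applies to the deductible. Member pays €1232; OOP now €1232.
#2 (€577): €118 to deductible, leaving €459; coinsurance €459 × 50% = €229.50. Member pays €347.50; OOP now €1579.50.
#3 (€1923): deductible already satisfied, so member's share is 50% × €1923 = €961.50. Member pays €961.50; OOP now €2541.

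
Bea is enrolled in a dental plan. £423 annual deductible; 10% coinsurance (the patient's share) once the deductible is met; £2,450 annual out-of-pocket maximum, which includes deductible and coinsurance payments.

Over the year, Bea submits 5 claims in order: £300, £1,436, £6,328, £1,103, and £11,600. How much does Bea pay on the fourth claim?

Claim 1 (£300): entire amount goes to the deductible. Patient owes £300 (running OOP £300).
Claim 2 (£1,436): £123 finishes the deductible; £1,313 goes to coinsurance; coinsurance £1,313 × 10% = £131.30. Patient pays £254.30; OOP now £554.30.
Claim 3 (£6,328): deductible met; 10% of £6,328 = £632.80. Patient owes £632.80 (running OOP £1,187.10).
Claim 4 (£1,103): 10% coinsurance on £1,103 = £110.30. Patient owes £110.30 (running OOP £1,297.40).

£110.30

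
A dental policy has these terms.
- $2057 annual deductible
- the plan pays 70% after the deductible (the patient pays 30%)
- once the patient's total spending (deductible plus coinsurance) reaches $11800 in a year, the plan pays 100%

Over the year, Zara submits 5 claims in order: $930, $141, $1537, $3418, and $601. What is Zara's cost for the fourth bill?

Claim 1 ($930): fully absorbed by the deductible. Patient pays $930; OOP now $930.
Claim 2 ($141): all of it applies to the deductible. Cost to patient: $141. OOP to date $1071.
Claim 3 ($1537): $986 to deductible, leaving $551; patient's 30% is $165.30. Patient pays $1151.30; OOP now $2222.30.
Claim 4 ($3418): deductible met; 30% of $3418 = $1025.40. Cost to patient: $1025.40. OOP to date $3247.70.

$1025.40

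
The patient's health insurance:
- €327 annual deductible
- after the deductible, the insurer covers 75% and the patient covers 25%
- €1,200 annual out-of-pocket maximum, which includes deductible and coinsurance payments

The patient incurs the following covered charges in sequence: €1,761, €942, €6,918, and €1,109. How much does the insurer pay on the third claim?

#1 (€1,761): €327 to deductible, leaving €1,434; patient's 25% is €358.50. Cost to patient: €685.50. OOP to date €685.50. Insurer: €1,761 − €685.50 = €1,075.50.
#2 (€942): deductible met; 25% of €942 = €235.50. Patient owes €235.50 (running OOP €921). Insurer: €942 − €235.50 = €706.50.
#3 (€6,918): deductible met; 25% of €6,918 = €1,729.50. That would push OOP to €2,650.50, over the €1,200 cap, so patient pays €1,200 − €921 = €279. Insurer: €6,918 − €279 = €6,639.

€6,639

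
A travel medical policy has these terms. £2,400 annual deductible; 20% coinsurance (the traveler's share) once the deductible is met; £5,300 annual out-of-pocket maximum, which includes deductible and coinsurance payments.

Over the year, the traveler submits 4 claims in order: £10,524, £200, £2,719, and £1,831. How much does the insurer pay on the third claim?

#1 (£10,524): £2,400 finishes the deductible; £8,124 goes to coinsurance; coinsurance £8,124 × 20% = £1,624.80. Traveler owes £4,024.80 (running OOP £4,024.80). Insurer: £10,524 − £4,024.80 = £6,499.20.
#2 (£200): deductible met; 20% of £200 = £40. Traveler pays £40; OOP now £4,064.80. Plan pays £200 − £40 = £160.
#3 (£2,719): deductible already satisfied, so traveler's share is 20% × £2,719 = £543.80. Cost to traveler: £543.80. OOP to date £4,608.60. Insurer: £2,719 − £543.80 = £2,175.20.

£2,175.20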